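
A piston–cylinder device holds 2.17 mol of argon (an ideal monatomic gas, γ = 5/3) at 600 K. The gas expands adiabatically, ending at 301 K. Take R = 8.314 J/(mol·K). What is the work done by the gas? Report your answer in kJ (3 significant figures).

Adiabatic ⇒ Q = 0, so W_by = −ΔU = nCᵥ(T₁ − T₂).
Cᵥ = 3R/2 = 12.47 J/(mol·K).
W = (2.17)(12.47)(600 − 301) = 8092 J.

W ≈ 8.09 kJ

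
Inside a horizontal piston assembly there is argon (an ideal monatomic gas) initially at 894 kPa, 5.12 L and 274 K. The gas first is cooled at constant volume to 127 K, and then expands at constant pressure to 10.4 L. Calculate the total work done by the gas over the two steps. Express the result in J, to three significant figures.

W_total ≈ 2190 J

Step 1 (isochoric): W = 0 (constant volume).
After step 1: P = 414.4 kPa (V unchanged).
Step 2 (isobaric): W = PΔV = (414.4 kPa)(10.4 − 5.12 L) = 2188 J.
W_total = 0 + 2188 = 2188 J.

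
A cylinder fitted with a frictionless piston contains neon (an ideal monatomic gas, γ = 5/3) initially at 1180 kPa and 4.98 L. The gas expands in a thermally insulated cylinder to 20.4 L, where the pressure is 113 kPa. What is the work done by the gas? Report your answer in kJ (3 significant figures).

Adiabatic: W = (P₁V₁ − P₂V₂)/(γ − 1) with γ = 5/3.
P₁V₁ = 5876 J, P₂V₂ = 2305 J.
W = (5876 − 2305) / 0.6667 = 5357 J.

W ≈ 5.36 kJ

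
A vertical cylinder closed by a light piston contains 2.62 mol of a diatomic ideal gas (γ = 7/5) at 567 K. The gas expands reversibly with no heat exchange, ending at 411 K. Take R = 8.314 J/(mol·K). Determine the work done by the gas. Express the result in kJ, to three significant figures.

Adiabatic ⇒ Q = 0, so W_by = −ΔU = nCᵥ(T₁ − T₂).
Cᵥ = 5R/2 = 20.79 J/(mol·K).
W = (2.62)(20.79)(567 − 411) = 8495 J.

W ≈ 8.50 kJ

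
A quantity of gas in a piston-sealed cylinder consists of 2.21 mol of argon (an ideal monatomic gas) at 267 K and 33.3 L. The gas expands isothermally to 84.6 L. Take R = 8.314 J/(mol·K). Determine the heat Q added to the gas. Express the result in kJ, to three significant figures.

Isothermal ⇒ ΔU = 0, so Q = W = nRT ln(V₂/V₁).
Q = (2.21)(8.314)(267) ln(84.6/33.3) = 4906 × 0.9324 = 4574 J.

Q ≈ 4.57 kJ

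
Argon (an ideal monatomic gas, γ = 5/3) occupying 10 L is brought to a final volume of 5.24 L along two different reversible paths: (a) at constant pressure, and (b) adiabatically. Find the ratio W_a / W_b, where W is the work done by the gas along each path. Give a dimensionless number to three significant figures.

Path (a) isobaric: W = P₁(V₂ − V₁) → W_a/(P₁V₁) = -0.476.
Path (b) adiabatic: W = P₁V₁(1 − (V₁/V₂)^(γ−1))/(γ−1) → W_b/(P₁V₁) = -0.8078.
W_a / W_b = -0.476 / -0.8078 = 0.5892.

W_a / W_b ≈ 0.589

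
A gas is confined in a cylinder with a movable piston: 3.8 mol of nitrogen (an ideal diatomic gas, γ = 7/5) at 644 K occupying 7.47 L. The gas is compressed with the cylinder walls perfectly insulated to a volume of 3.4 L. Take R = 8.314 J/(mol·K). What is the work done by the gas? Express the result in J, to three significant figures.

W ≈ -18800 J

Adiabatic: TV^(γ−1) = const with γ = 7/5.
T₂ = T₁ (V₁/V₂)^(γ−1) = 644 × (7.47/3.4)^0.4 = 644 × 1.37 = 882.3 K.
W_by = nCᵥ(T₁ − T₂) = (3.8)(20.79)(644 − 882.3) = -18823 J.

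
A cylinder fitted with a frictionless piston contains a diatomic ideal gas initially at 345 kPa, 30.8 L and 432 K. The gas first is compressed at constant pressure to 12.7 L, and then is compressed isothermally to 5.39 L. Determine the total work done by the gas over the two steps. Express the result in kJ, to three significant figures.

W_total ≈ -10.0 kJ

Step 1 (isobaric): W = PΔV = (345 kPa)(12.7 − 30.8 L) = -6245 J.
After step 1: P = 345 kPa, V = 12.7 L, T = 178.1 K.
Step 2 (isothermal): W = P₁V₁ ln(V₂/V₁) = (4382) ln(5.39/12.7) = -3755 J.
W_total = -6245 − 3755 = -10000 J.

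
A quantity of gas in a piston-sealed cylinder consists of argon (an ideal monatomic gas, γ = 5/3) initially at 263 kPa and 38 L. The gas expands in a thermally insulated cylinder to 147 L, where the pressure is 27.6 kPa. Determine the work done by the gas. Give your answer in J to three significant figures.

W ≈ 8910 J

Adiabatic: W = (P₁V₁ − P₂V₂)/(γ − 1) with γ = 5/3.
P₁V₁ = 9994 J, P₂V₂ = 4057 J.
W = (9994 − 4057) / 0.6667 = 8905 J.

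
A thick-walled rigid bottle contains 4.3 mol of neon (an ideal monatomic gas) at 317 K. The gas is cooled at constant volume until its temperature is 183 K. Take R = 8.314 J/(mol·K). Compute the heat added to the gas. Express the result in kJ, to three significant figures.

Constant volume ⇒ W = 0, so Q = ΔU = nCᵥΔT with Cᵥ = 3R/2 = 12.47 J/(mol·K).
ΔU = (4.3)(12.47)(183 − 317) = -7186 J.

Q ≈ -7.19 kJ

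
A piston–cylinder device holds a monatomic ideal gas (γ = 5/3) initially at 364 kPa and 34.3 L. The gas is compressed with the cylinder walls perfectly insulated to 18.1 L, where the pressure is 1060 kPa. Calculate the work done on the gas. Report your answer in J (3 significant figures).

Adiabatic: W = (P₁V₁ − P₂V₂)/(γ − 1) with γ = 5/3.
P₁V₁ = 12485 J, P₂V₂ = 19186 J.
W = (12485 − 19186) / 0.6667 = -10051 J.
Work on gas = −W_by = 10051 J.

W ≈ 10100 J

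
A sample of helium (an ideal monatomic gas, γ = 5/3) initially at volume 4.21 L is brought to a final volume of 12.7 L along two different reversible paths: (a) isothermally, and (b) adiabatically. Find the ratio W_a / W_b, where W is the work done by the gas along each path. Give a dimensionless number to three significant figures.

W_a / W_b ≈ 1.41

Path (a) isothermal: W = P₁V₁ ln(V₂/V₁) → W_a/(P₁V₁) = 1.104.
Path (b) adiabatic: W = P₁V₁(1 − (V₁/V₂)^(γ−1))/(γ−1) → W_b/(P₁V₁) = 0.7815.
W_a / W_b = 1.104 / 0.7815 = 1.413.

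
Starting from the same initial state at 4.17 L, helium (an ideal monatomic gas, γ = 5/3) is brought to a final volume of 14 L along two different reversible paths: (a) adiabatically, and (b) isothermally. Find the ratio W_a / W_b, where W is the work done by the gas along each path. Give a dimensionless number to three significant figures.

W_a / W_b ≈ 0.686

Path (a) adiabatic: W = P₁V₁(1 − (V₁/V₂)^(γ−1))/(γ−1) → W_a/(P₁V₁) = 0.831.
Path (b) isothermal: W = P₁V₁ ln(V₂/V₁) → W_b/(P₁V₁) = 1.211.
W_a / W_b = 0.831 / 1.211 = 0.6861.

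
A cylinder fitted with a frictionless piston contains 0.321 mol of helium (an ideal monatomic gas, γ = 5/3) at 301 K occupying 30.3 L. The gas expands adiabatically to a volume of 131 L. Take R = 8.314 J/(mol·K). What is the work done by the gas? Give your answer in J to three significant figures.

W ≈ 751 J

Adiabatic: TV^(γ−1) = const with γ = 5/3.
T₂ = T₁ (V₁/V₂)^(γ−1) = 301 × (30.3/131)^0.667 = 301 × 0.3768 = 113.4 K.
W_by = nCᵥ(T₁ − T₂) = (0.321)(12.47)(301 − 113.4) = 750.9 J.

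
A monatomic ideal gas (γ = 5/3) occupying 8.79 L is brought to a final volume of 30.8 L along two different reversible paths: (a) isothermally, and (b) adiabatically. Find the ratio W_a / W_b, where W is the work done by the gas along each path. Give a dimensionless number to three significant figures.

W_a / W_b ≈ 1.48

Path (a) isothermal: W = P₁V₁ ln(V₂/V₁) → W_a/(P₁V₁) = 1.254.
Path (b) adiabatic: W = P₁V₁(1 − (V₁/V₂)^(γ−1))/(γ−1) → W_b/(P₁V₁) = 0.8498.
W_a / W_b = 1.254 / 0.8498 = 1.476.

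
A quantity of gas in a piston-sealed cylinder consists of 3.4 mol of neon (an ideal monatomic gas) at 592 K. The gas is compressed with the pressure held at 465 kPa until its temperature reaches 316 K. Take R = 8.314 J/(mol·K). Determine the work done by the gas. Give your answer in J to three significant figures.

Isobaric: W = P ΔV = nR ΔT.
W = (3.4)(8.314)(316 − 592) = -7802 J.

W ≈ -7800 J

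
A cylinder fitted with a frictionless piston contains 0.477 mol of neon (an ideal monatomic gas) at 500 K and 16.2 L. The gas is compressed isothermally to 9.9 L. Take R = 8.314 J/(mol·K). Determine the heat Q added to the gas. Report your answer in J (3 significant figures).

Q ≈ -977 J

Isothermal ⇒ ΔU = 0, so Q = W = nRT ln(V₂/V₁).
Q = (0.477)(8.314)(500) ln(9.9/16.2) = 1983 × -0.4925 = -976.5 J.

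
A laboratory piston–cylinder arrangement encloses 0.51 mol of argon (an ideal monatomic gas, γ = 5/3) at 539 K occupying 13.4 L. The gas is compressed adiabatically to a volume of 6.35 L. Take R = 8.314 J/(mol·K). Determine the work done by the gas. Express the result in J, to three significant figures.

W ≈ -2210 J

Adiabatic: TV^(γ−1) = const with γ = 5/3.
T₂ = T₁ (V₁/V₂)^(γ−1) = 539 × (13.4/6.35)^0.667 = 539 × 1.645 = 886.8 K.
W_by = nCᵥ(T₁ − T₂) = (0.51)(12.47)(539 − 886.8) = -2212 J.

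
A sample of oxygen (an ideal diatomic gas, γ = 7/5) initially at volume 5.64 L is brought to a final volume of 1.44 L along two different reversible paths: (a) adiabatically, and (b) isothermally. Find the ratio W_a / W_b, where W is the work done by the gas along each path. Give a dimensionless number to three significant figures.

Path (a) adiabatic: W = P₁V₁(1 − (V₁/V₂)^(γ−1))/(γ−1) → W_a/(P₁V₁) = -1.816.
Path (b) isothermal: W = P₁V₁ ln(V₂/V₁) → W_b/(P₁V₁) = -1.365.
W_a / W_b = -1.816 / -1.365 = 1.33.

W_a / W_b ≈ 1.33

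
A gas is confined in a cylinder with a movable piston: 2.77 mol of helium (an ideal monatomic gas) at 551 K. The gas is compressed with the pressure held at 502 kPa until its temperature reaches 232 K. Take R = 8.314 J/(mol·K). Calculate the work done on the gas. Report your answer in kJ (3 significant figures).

Isobaric: W = P ΔV = nR ΔT.
W = (2.77)(8.314)(232 − 551) = -7346 J.
Work on gas = −W_by = 7346 J.

W ≈ 7.35 kJ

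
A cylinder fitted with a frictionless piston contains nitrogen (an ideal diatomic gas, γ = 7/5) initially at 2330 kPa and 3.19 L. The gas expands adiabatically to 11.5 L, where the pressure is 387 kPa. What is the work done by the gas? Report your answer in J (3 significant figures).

W ≈ 7460 J

Adiabatic: W = (P₁V₁ − P₂V₂)/(γ − 1) with γ = 7/5.
P₁V₁ = 7433 J, P₂V₂ = 4450 J.
W = (7433 − 4450) / 0.4 = 7456 J.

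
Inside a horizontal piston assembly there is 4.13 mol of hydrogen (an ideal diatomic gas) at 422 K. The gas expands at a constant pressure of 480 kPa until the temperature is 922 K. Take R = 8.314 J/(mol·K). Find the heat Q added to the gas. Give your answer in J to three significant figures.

Isobaric: W = nRΔT = (4.13)(8.314)(500) = 17168 J.
ΔU = nCᵥΔT with Cᵥ = 5R/2: ΔU = (4.13)(20.79)(500) = 42921 J.
Q = ΔU + W = 42921 + 17168 = 60089 J.

Q ≈ 60100 J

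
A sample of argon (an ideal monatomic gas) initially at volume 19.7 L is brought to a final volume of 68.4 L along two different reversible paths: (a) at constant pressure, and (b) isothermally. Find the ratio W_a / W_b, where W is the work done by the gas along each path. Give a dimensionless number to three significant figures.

W_a / W_b ≈ 1.99

Path (a) isobaric: W = P₁(V₂ − V₁) → W_a/(P₁V₁) = 2.472.
Path (b) isothermal: W = P₁V₁ ln(V₂/V₁) → W_b/(P₁V₁) = 1.245.
W_a / W_b = 2.472 / 1.245 = 1.986.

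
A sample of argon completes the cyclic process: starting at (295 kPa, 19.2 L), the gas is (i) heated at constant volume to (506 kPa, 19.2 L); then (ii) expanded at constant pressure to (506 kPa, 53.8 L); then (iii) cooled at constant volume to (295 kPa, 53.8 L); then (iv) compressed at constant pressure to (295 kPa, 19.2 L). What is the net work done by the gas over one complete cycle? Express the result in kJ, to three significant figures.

Constant-volume legs do no work.
W(ii) = (506)(53.8 − 19.2) = 17508 J; W(iv) = (295)(19.2 − 53.8) = -10207 J.
W_net = 17508 − 10207 = 7301 J (the clockwise enclosed area).

W_net ≈ 7.30 kJ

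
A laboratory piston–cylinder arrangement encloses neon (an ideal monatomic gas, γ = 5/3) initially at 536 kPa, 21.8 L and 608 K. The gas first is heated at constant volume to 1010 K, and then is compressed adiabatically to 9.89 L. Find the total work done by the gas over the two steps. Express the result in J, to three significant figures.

Step 1 (isochoric): W = 0 (constant volume).
After step 1: P = 890.4 kPa (V unchanged).
Step 2 (adiabatic): W = (P₁V₁ − P₂V₂)/(γ−1) = (19411 − 32876)/0.667 = -20198 J.
W_total = 0 − 20198 = -20198 J.

W_total ≈ -20200 J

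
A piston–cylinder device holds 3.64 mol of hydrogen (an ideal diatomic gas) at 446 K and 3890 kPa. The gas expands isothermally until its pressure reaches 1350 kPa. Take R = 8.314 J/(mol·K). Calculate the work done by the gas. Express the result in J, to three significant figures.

Isothermal process: W = nRT ln(V₂/V₁) = nRT ln(P₁/P₂).
W = (3.64)(8.314)(446) × ln(3890/1350)
  = 13497 × ln(2.881) = 13497 × 1.058
W_by_gas = 14284 J.

W ≈ 14300 J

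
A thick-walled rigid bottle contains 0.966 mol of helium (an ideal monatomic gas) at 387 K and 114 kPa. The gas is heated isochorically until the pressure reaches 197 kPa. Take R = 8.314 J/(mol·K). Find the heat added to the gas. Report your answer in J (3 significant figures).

Q ≈ 3390 J

Constant volume ⇒ W = 0, so Q = ΔU = nCᵥΔT with Cᵥ = 3R/2 = 12.47 J/(mol·K).
At constant V, T₂/T₁ = P₂/P₁ ⇒ ΔT = T₁(P₂/P₁ − 1) = 387·(197/114 − 1) = 281.8 K.
ΔU = (0.966)(12.47)(281.8) = 3394 J.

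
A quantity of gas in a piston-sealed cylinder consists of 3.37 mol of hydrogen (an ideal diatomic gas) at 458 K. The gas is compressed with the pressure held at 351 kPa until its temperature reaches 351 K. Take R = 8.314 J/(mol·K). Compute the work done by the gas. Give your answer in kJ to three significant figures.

Isobaric: W = P ΔV = nR ΔT.
W = (3.37)(8.314)(351 − 458) = -2998 J.

W ≈ -3.00 kJ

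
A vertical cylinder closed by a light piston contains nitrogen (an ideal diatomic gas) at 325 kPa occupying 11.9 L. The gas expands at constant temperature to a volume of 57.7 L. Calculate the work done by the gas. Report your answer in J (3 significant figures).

Isothermal: W = nRT ln(V₂/V₁) = P₁V₁ ln(V₂/V₁).
P₁V₁ = (325 kPa)(11.9 L) = 3868 J.
W = 3868 × ln(57.7/11.9) = 3868 × 1.579
W_by_gas = 6106 J.

W ≈ 6110 J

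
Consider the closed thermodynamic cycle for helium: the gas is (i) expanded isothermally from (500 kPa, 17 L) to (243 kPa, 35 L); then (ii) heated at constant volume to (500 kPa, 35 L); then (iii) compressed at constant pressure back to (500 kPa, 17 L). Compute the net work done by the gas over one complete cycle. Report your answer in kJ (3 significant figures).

Leg (i): W = PᵢVᵢ ln(V_f/Vᵢ) = (8500) ln(35/17) = 6138 J.
Leg (ii): W = 0.
Leg (iii): W = PΔV = (500)(17 − 35) = -9000 J.
W_net = 6138 − 9000 = -2862 J.

W_net ≈ -2.86 kJ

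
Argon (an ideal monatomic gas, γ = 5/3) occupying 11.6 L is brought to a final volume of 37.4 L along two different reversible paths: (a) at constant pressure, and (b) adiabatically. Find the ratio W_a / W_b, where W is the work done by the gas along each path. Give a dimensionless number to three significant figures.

W_a / W_b ≈ 2.74

Path (a) isobaric: W = P₁(V₂ − V₁) → W_a/(P₁V₁) = 2.224.
Path (b) adiabatic: W = P₁V₁(1 − (V₁/V₂)^(γ−1))/(γ−1) → W_b/(P₁V₁) = 0.8127.
W_a / W_b = 2.224 / 0.8127 = 2.737.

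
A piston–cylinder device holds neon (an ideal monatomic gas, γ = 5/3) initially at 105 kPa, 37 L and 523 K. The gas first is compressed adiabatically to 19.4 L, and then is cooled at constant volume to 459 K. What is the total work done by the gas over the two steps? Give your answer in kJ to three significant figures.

Step 1 (adiabatic): W = (P₁V₁ − P₂V₂)/(γ−1) = (3885 − 5975)/0.667 = -3135 J.
Step 2 (isochoric): W = 0 (constant volume).
W_total = -3135 + 0 = -3135 J.

W_total ≈ -3.13 kJ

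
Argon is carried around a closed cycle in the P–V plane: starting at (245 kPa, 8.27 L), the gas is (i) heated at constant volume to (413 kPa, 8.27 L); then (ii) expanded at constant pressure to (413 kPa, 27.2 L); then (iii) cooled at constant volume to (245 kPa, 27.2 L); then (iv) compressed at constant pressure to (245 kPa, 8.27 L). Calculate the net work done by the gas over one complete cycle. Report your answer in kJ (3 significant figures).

W_net ≈ 3.18 kJ

Constant-volume legs do no work.
W(ii) = (413)(27.2 − 8.27) = 7818 J; W(iv) = (245)(8.27 − 27.2) = -4638 J.
W_net = 7818 − 4638 = 3180 J (the clockwise enclosed area).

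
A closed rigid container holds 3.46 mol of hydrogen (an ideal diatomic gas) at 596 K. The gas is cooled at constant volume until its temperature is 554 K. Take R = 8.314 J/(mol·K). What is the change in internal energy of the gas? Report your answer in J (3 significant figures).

Constant volume ⇒ W = 0, so Q = ΔU = nCᵥΔT with Cᵥ = 5R/2 = 20.79 J/(mol·K).
ΔU = (3.46)(20.79)(554 − 596) = -3020 J.

ΔU ≈ -3020 J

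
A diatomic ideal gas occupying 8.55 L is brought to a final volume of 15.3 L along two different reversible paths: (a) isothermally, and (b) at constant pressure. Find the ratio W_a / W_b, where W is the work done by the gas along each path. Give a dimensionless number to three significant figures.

W_a / W_b ≈ 0.737

Path (a) isothermal: W = P₁V₁ ln(V₂/V₁) → W_a/(P₁V₁) = 0.5819.
Path (b) isobaric: W = P₁(V₂ − V₁) → W_b/(P₁V₁) = 0.7895.
W_a / W_b = 0.5819 / 0.7895 = 0.7371.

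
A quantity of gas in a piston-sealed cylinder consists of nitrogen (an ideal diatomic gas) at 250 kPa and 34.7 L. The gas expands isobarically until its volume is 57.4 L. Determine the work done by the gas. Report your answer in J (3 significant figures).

W ≈ 5670 J

Isobaric: W = P ΔV.
W = (250 kPa)(57.4 − 34.7 L) = (250)(22.7) = 5675 J.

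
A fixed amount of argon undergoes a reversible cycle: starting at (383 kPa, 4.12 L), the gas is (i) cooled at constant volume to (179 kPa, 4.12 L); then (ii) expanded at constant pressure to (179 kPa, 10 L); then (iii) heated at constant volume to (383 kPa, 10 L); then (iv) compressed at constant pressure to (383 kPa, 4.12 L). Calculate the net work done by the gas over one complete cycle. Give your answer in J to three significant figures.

W_net ≈ -1200 J

Constant-volume legs do no work.
W(ii) = (179)(10 − 4.12) = 1053 J; W(iv) = (383)(4.12 − 10) = -2252 J.
W_net = 1053 − 2252 = -1200 J (the counter-clockwise enclosed area).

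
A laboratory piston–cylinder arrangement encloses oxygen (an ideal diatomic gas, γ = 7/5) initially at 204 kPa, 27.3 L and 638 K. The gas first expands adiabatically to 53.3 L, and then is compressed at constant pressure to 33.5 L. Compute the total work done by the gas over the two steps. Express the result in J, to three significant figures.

Step 1 (adiabatic): W = (P₁V₁ − P₂V₂)/(γ−1) = (5569 − 4262)/0.4 = 3269 J.
After step 1: P = 79.95 kPa, V = 53.3 L, T = 488.2 K.
Step 2 (isobaric): W = PΔV = (79.95 kPa)(33.5 − 53.3 L) = -1583 J.
W_total = 3269 − 1583 = 1686 J.

W_total ≈ 1690 J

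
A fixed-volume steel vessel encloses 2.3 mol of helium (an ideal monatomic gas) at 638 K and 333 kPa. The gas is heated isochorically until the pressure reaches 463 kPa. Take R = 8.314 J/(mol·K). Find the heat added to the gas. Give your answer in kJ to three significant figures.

Q ≈ 7.14 kJ

Constant volume ⇒ W = 0, so Q = ΔU = nCᵥΔT with Cᵥ = 3R/2 = 12.47 J/(mol·K).
At constant V, T₂/T₁ = P₂/P₁ ⇒ ΔT = T₁(P₂/P₁ − 1) = 638·(463/333 − 1) = 249.1 K.
ΔU = (2.3)(12.47)(249.1) = 7144 J.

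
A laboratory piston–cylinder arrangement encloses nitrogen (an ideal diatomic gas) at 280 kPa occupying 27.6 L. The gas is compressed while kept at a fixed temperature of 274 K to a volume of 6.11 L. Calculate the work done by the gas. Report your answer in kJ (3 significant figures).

W ≈ -11.7 kJ

Isothermal: W = nRT ln(V₂/V₁) = P₁V₁ ln(V₂/V₁).
P₁V₁ = (280 kPa)(27.6 L) = 7728 J.
W = 7728 × ln(6.11/27.6) = 7728 × -1.508
W_by_gas = -11653 J.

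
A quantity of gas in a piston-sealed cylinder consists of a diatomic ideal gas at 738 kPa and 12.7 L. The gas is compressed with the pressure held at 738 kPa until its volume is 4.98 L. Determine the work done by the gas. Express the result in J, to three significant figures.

W ≈ -5700 J

Isobaric: W = P ΔV.
W = (738 kPa)(4.98 − 12.7 L) = (738)(-7.72) = -5697 J.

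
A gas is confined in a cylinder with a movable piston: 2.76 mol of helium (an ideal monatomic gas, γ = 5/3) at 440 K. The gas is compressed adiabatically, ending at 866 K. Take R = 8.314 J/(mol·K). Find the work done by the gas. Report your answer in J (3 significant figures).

Adiabatic ⇒ Q = 0, so W_by = −ΔU = nCᵥ(T₁ − T₂).
Cᵥ = 3R/2 = 12.47 J/(mol·K).
W = (2.76)(12.47)(440 − 866) = -14663 J.

W ≈ -14700 J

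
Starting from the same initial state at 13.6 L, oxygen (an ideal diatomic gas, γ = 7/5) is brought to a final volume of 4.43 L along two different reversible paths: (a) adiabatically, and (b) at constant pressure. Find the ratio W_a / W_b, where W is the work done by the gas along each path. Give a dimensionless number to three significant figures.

Path (a) adiabatic: W = P₁V₁(1 − (V₁/V₂)^(γ−1))/(γ−1) → W_a/(P₁V₁) = -1.416.
Path (b) isobaric: W = P₁(V₂ − V₁) → W_b/(P₁V₁) = -0.6743.
W_a / W_b = -1.416 / -0.6743 = 2.099.

W_a / W_b ≈ 2.10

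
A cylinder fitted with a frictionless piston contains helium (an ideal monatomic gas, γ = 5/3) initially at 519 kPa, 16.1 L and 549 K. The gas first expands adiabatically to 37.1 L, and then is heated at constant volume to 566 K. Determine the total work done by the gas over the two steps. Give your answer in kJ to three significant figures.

W_total ≈ 5.35 kJ

Step 1 (adiabatic): W = (P₁V₁ − P₂V₂)/(γ−1) = (8356 − 4790)/0.667 = 5350 J.
Step 2 (isochoric): W = 0 (constant volume).
W_total = 5350 + 0 = 5350 J.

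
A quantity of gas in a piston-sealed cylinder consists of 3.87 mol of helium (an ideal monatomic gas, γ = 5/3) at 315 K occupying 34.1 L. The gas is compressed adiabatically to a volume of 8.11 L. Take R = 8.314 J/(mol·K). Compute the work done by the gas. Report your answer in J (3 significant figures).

W ≈ -24400 J

Adiabatic: TV^(γ−1) = const with γ = 5/3.
T₂ = T₁ (V₁/V₂)^(γ−1) = 315 × (34.1/8.11)^0.667 = 315 × 2.605 = 820.6 K.
W_by = nCᵥ(T₁ − T₂) = (3.87)(12.47)(315 − 820.6) = -24402 J.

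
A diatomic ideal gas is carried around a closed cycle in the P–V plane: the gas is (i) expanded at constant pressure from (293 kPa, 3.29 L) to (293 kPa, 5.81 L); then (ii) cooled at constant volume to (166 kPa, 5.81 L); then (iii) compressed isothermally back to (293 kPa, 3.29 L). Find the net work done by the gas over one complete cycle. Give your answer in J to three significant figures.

W_net ≈ 190 J

Leg (i): W = PΔV = (293)(5.81 − 3.29) = 738.4 J.
Leg (ii): W = 0.
Leg (iii): W = PᵢVᵢ ln(V_f/Vᵢ) = (964.5) ln(3.29/5.81) = -548.5 J.
W_net = 738.4 − 548.5 = 189.9 J.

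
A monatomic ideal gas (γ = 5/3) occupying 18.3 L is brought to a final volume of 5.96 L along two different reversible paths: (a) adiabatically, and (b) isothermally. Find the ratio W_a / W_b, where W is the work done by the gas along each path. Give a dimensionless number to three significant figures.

Path (a) adiabatic: W = P₁V₁(1 − (V₁/V₂)^(γ−1))/(γ−1) → W_a/(P₁V₁) = -1.669.
Path (b) isothermal: W = P₁V₁ ln(V₂/V₁) → W_b/(P₁V₁) = -1.122.
W_a / W_b = -1.669 / -1.122 = 1.488.

W_a / W_b ≈ 1.49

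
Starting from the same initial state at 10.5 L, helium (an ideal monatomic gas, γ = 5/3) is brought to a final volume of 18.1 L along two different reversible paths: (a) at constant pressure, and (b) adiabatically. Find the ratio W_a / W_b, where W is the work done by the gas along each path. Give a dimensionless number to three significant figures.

Path (a) isobaric: W = P₁(V₂ − V₁) → W_a/(P₁V₁) = 0.7238.
Path (b) adiabatic: W = P₁V₁(1 − (V₁/V₂)^(γ−1))/(γ−1) → W_b/(P₁V₁) = 0.4566.
W_a / W_b = 0.7238 / 0.4566 = 1.585.

W_a / W_b ≈ 1.59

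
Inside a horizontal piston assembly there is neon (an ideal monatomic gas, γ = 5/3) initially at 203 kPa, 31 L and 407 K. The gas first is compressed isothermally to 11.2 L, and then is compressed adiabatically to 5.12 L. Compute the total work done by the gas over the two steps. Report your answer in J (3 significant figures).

Step 1 (isothermal): W = P₁V₁ ln(V₂/V₁) = (6293) ln(11.2/31) = -6407 J.
After step 1: P = 561.9 kPa, V = 11.2 L, T = 407 K.
Step 2 (adiabatic): W = (P₁V₁ − P₂V₂)/(γ−1) = (6293 − 10604)/0.667 = -6467 J.
W_total = -6407 − 6467 = -12874 J.

W_total ≈ -12900 J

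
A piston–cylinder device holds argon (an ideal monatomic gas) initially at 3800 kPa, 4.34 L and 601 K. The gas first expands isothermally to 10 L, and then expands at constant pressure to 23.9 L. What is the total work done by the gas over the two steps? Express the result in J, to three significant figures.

W_total ≈ 36700 J

Step 1 (isothermal): W = P₁V₁ ln(V₂/V₁) = (16492) ln(10/4.34) = 13766 J.
After step 1: P = 1649 kPa, V = 10 L, T = 601 K.
Step 2 (isobaric): W = PΔV = (1649 kPa)(23.9 − 10 L) = 22924 J.
W_total = 13766 + 22924 = 36690 J.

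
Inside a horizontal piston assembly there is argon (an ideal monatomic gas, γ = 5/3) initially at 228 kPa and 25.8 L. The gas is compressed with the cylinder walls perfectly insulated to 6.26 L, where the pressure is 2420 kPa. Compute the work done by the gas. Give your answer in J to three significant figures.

W ≈ -13900 J

Adiabatic: W = (P₁V₁ − P₂V₂)/(γ − 1) with γ = 5/3.
P₁V₁ = 5882 J, P₂V₂ = 15149 J.
W = (5882 − 15149) / 0.6667 = -13900 J.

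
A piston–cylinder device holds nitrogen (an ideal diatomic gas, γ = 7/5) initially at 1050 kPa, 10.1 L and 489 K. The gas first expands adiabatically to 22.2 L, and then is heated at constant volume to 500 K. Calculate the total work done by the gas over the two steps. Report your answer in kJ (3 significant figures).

W_total ≈ 7.16 kJ

Step 1 (adiabatic): W = (P₁V₁ − P₂V₂)/(γ−1) = (10605 − 7739)/0.4 = 7164 J.
Step 2 (isochoric): W = 0 (constant volume).
W_total = 7164 + 0 = 7164 J.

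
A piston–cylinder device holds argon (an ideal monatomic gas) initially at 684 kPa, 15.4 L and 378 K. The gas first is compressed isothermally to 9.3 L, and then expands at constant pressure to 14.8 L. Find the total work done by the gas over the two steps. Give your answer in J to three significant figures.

Step 1 (isothermal): W = P₁V₁ ln(V₂/V₁) = (10534) ln(9.3/15.4) = -5313 J.
After step 1: P = 1133 kPa, V = 9.3 L, T = 378 K.
Step 2 (isobaric): W = PΔV = (1133 kPa)(14.8 − 9.3 L) = 6230 J.
W_total = -5313 + 6230 = 916.9 J.

W_total ≈ 917 J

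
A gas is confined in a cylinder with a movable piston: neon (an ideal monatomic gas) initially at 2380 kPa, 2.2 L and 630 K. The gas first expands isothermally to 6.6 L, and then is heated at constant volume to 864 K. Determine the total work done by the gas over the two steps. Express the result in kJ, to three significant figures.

Step 1 (isothermal): W = P₁V₁ ln(V₂/V₁) = (5236) ln(6.6/2.2) = 5752 J.
Step 2 (isochoric): W = 0 (constant volume).
W_total = 5752 + 0 = 5752 J.

W_total ≈ 5.75 kJ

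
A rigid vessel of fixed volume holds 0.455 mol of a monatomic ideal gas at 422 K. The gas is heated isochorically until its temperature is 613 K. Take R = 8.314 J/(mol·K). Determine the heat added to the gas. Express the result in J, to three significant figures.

Q ≈ 1080 J

Constant volume ⇒ W = 0, so Q = ΔU = nCᵥΔT with Cᵥ = 3R/2 = 12.47 J/(mol·K).
ΔU = (0.455)(12.47)(613 − 422) = 1084 J.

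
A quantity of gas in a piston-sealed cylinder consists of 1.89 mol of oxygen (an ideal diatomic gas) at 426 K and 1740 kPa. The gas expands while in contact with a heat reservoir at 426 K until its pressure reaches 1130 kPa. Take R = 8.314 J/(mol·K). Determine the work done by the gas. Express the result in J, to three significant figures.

Isothermal process: W = nRT ln(V₂/V₁) = nRT ln(P₁/P₂).
W = (1.89)(8.314)(426) × ln(1740/1130)
  = 6694 × ln(1.54) = 6694 × 0.4317
W_by_gas = 2890 J.

W ≈ 2890 J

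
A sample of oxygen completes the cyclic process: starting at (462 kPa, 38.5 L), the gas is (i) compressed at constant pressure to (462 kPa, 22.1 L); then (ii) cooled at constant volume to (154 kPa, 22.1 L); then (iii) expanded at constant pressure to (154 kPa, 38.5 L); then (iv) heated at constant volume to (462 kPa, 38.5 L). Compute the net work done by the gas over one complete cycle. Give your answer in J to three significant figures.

W_net ≈ -5050 J

Constant-volume legs do no work.
W(i) = (462)(22.1 − 38.5) = -7577 J; W(iii) = (154)(38.5 − 22.1) = 2526 J.
W_net = -7577 + 2526 = -5051 J (the counter-clockwise enclosed area).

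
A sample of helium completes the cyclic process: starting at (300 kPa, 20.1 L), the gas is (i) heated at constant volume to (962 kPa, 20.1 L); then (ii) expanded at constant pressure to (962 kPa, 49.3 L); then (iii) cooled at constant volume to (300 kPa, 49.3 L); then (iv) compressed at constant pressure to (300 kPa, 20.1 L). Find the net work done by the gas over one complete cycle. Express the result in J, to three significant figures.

W_net ≈ 19300 J

Constant-volume legs do no work.
W(ii) = (962)(49.3 − 20.1) = 28090 J; W(iv) = (300)(20.1 − 49.3) = -8760 J.
W_net = 28090 − 8760 = 19330 J (the clockwise enclosed area).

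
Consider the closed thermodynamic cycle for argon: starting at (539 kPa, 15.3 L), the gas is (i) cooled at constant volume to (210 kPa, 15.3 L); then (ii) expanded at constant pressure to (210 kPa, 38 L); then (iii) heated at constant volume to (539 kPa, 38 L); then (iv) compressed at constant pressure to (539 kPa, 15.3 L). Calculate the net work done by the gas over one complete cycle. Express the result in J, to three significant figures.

Constant-volume legs do no work.
W(ii) = (210)(38 − 15.3) = 4767 J; W(iv) = (539)(15.3 − 38) = -12235 J.
W_net = 4767 − 12235 = -7468 J (the counter-clockwise enclosed area).

W_net ≈ -7470 J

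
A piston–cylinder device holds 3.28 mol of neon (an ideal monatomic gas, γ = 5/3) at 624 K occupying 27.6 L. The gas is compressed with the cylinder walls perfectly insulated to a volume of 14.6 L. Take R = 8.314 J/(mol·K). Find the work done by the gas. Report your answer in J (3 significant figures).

Adiabatic: TV^(γ−1) = const with γ = 5/3.
T₂ = T₁ (V₁/V₂)^(γ−1) = 624 × (27.6/14.6)^0.667 = 624 × 1.529 = 954 K.
W_by = nCᵥ(T₁ − T₂) = (3.28)(12.47)(624 − 954) = -13499 J.

W ≈ -13500 J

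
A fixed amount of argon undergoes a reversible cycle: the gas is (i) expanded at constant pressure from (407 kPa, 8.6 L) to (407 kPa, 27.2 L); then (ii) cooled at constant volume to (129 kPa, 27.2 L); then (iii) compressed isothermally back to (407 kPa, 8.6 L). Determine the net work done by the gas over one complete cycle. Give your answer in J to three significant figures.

Leg (i): W = PΔV = (407)(27.2 − 8.6) = 7570 J.
Leg (ii): W = 0.
Leg (iii): W = PᵢVᵢ ln(V_f/Vᵢ) = (3509) ln(8.6/27.2) = -4040 J.
W_net = 7570 − 4040 = 3530 J.

W_net ≈ 3530 J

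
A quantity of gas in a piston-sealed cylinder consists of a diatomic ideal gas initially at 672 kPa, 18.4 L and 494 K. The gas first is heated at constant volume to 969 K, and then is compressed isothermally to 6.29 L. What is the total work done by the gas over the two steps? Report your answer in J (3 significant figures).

Step 1 (isochoric): W = 0 (constant volume).
After step 1: P = 1318 kPa (V unchanged).
Step 2 (isothermal): W = P₁V₁ ln(V₂/V₁) = (24254) ln(6.29/18.4) = -26034 J.
W_total = 0 − 26034 = -26034 J.

W_total ≈ -26000 J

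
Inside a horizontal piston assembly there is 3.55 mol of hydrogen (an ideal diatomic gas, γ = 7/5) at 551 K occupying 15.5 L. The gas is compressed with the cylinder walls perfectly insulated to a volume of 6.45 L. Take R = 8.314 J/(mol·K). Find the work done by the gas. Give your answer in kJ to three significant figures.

Adiabatic: TV^(γ−1) = const with γ = 7/5.
T₂ = T₁ (V₁/V₂)^(γ−1) = 551 × (15.5/6.45)^0.4 = 551 × 1.42 = 782.5 K.
W_by = nCᵥ(T₁ − T₂) = (3.55)(20.79)(551 − 782.5) = -17078 J.

W ≈ -17.1 kJ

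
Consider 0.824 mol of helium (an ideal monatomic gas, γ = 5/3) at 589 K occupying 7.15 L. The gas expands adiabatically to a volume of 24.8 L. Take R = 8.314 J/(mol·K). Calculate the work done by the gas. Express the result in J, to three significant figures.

Adiabatic: TV^(γ−1) = const with γ = 5/3.
T₂ = T₁ (V₁/V₂)^(γ−1) = 589 × (7.15/24.8)^0.667 = 589 × 0.4364 = 257.1 K.
W_by = nCᵥ(T₁ − T₂) = (0.824)(12.47)(589 − 257.1) = 3411 J.

W ≈ 3410 J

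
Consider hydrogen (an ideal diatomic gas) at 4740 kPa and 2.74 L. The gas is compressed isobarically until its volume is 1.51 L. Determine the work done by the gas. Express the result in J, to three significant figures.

Isobaric: W = P ΔV.
W = (4740 kPa)(1.51 − 2.74 L) = (4740)(-1.23) = -5830 J.

W ≈ -5830 J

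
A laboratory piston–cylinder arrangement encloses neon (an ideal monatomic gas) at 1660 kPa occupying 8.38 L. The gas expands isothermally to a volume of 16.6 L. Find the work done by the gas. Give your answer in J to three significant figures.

W ≈ 9510 J

Isothermal: W = nRT ln(V₂/V₁) = P₁V₁ ln(V₂/V₁).
P₁V₁ = (1660 kPa)(8.38 L) = 13911 J.
W = 13911 × ln(16.6/8.38) = 13911 × 0.6836
W_by_gas = 9509 J.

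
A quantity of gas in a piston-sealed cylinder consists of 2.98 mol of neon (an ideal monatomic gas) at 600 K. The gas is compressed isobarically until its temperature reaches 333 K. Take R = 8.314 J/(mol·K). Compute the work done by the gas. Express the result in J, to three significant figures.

W ≈ -6620 J

Isobaric: W = P ΔV = nR ΔT.
W = (2.98)(8.314)(333 − 600) = -6615 J.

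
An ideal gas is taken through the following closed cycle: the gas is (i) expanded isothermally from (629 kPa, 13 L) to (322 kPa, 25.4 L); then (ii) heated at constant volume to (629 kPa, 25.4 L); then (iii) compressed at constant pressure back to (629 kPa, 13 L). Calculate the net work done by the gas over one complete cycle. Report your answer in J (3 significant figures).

Leg (i): W = PᵢVᵢ ln(V_f/Vᵢ) = (8177) ln(25.4/13) = 5477 J.
Leg (ii): W = 0.
Leg (iii): W = PΔV = (629)(13 − 25.4) = -7800 J.
W_net = 5477 − 7800 = -2323 J.

W_net ≈ -2320 J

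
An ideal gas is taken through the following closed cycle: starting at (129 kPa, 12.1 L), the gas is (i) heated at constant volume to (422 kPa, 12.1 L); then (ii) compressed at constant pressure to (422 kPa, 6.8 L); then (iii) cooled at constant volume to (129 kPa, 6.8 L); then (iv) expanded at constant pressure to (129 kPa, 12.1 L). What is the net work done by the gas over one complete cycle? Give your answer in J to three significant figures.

W_net ≈ -1550 J

Constant-volume legs do no work.
W(ii) = (422)(6.8 − 12.1) = -2237 J; W(iv) = (129)(12.1 − 6.8) = 683.7 J.
W_net = -2237 + 683.7 = -1553 J (the counter-clockwise enclosed area).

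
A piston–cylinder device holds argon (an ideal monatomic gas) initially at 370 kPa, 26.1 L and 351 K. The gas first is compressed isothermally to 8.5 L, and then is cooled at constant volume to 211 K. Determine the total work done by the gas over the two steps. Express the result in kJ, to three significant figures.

W_total ≈ -10.8 kJ

Step 1 (isothermal): W = P₁V₁ ln(V₂/V₁) = (9657) ln(8.5/26.1) = -10834 J.
Step 2 (isochoric): W = 0 (constant volume).
W_total = -10834 + 0 = -10834 J.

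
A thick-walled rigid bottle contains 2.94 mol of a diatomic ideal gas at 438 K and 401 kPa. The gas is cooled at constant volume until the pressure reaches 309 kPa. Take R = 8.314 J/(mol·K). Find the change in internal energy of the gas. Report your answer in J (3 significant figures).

ΔU ≈ -6140 J

Constant volume ⇒ W = 0, so Q = ΔU = nCᵥΔT with Cᵥ = 5R/2 = 20.79 J/(mol·K).
At constant V, T₂/T₁ = P₂/P₁ ⇒ ΔT = T₁(P₂/P₁ − 1) = 438·(309/401 − 1) = -100.5 K.
ΔU = (2.94)(20.79)(-100.5) = -6141 J.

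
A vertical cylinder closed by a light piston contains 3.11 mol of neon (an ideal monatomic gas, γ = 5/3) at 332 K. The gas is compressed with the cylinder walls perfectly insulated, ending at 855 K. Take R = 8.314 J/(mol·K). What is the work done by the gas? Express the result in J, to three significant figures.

Adiabatic ⇒ Q = 0, so W_by = −ΔU = nCᵥ(T₁ − T₂).
Cᵥ = 3R/2 = 12.47 J/(mol·K).
W = (3.11)(12.47)(332 − 855) = -20284 J.

W ≈ -20300 J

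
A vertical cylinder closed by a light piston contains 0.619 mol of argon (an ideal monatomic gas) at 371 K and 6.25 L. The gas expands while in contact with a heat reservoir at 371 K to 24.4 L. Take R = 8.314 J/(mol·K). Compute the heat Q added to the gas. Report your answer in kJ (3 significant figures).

Q ≈ 2.60 kJ

Isothermal ⇒ ΔU = 0, so Q = W = nRT ln(V₂/V₁).
Q = (0.619)(8.314)(371) ln(24.4/6.25) = 1909 × 1.362 = 2600 J.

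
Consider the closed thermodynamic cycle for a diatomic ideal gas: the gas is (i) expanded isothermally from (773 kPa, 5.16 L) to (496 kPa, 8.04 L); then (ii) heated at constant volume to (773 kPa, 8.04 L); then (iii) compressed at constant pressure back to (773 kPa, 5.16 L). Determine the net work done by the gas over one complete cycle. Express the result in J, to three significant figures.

W_net ≈ -457 J

Leg (i): W = PᵢVᵢ ln(V_f/Vᵢ) = (3989) ln(8.04/5.16) = 1769 J.
Leg (ii): W = 0.
Leg (iii): W = PΔV = (773)(5.16 − 8.04) = -2226 J.
W_net = 1769 − 2226 = -457.3 J.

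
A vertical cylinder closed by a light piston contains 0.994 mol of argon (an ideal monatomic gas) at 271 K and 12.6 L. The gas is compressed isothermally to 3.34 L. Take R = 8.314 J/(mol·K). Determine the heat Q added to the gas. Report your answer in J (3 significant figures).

Isothermal ⇒ ΔU = 0, so Q = W = nRT ln(V₂/V₁).
Q = (0.994)(8.314)(271) ln(3.34/12.6) = 2240 × -1.328 = -2974 J.

Q ≈ -2970 J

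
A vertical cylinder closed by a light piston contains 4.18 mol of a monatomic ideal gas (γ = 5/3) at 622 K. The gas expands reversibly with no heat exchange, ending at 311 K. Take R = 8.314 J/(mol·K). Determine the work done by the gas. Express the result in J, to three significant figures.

Adiabatic ⇒ Q = 0, so W_by = −ΔU = nCᵥ(T₁ − T₂).
Cᵥ = 3R/2 = 12.47 J/(mol·K).
W = (4.18)(12.47)(622 − 311) = 16212 J.

W ≈ 16200 J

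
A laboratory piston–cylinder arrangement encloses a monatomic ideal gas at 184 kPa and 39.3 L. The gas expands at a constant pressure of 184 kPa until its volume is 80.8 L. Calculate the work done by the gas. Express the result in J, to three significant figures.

Isobaric: W = P ΔV.
W = (184 kPa)(80.8 − 39.3 L) = (184)(41.5) = 7636 J.

W ≈ 7640 J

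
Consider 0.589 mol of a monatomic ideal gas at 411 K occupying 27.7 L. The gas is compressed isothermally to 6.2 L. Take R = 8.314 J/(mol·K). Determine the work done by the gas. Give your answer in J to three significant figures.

W ≈ -3010 J

Isothermal: W = nRT ln(V₂/V₁).
W = (0.589)(8.314)(411) × ln(6.2/27.7)
  = 2013 × -1.497
W_by_gas = -3013 J.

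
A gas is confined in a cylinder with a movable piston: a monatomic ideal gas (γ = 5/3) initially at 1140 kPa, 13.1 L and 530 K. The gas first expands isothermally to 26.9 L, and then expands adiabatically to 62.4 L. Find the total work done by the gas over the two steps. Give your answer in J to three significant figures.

W_total ≈ 20400 J

Step 1 (isothermal): W = P₁V₁ ln(V₂/V₁) = (14934) ln(26.9/13.1) = 10745 J.
After step 1: P = 555.2 kPa, V = 26.9 L, T = 530 K.
Step 2 (adiabatic): W = (P₁V₁ − P₂V₂)/(γ−1) = (14934 − 8522)/0.667 = 9618 J.
W_total = 10745 + 9618 = 20363 J.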